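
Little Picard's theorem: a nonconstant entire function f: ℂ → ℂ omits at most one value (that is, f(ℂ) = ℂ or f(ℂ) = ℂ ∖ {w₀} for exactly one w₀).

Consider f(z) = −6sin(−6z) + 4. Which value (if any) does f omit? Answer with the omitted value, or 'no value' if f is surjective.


Little Picard bounds the complement of f(ℂ) to at most one point.
sin is entire and surjective onto ℂ: for every w ∈ ℂ, sin(ζ) = w has a solution ζ ∈ ℂ (e.g., via the complex inverse arcsin). With ζ = −6z this gives z = ζ/(-6). Then -6·sin(−6z) takes every value in -6·ℂ = ℂ, and adding 4 is a bijection of ℂ. So f is surjective and omits no value. (Note: only on the real line is sin bounded by [−1, 1].)

Omitted value: no value.


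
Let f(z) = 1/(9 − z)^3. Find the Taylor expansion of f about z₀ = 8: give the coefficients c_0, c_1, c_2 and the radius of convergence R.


Let w = z − z₀, so z = z₀ + w.
Then 9 − z = 9 − (z₀ + w) = (9 − z₀) − w = 1 − w.
f(z) = 1/(1 − w)^3 = (1/(1)^3) · (1 − w/(1))^{−3}.
By the binomial series (1−u)^{−3} = Σ_{n≥0} C(n+2, 2) u^n for |u|<1, with u = w/(1):
  c_n = C(n+2, 2) / (1)^(n+3).
  c_0 = 1/(1)^3 = 1.
  c_1 = 3/(1)^4 = 3.
  c_2 = 6/(1)^5 = 6.
The series is valid for |w/d| < 1, i.e. |z − z₀| < |d|.
Radius of convergence: R = |9 − z₀| = |1| = 1 (distance from z₀ to the singularity z = 9).

c_0 = 1, c_1 = 3, c_2 = 6; R = 1.


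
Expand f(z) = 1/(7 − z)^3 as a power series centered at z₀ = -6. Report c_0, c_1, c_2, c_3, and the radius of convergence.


Let w = z − z₀, so z = z₀ + w.
Then 7 − z = 7 − (z₀ + w) = (7 − z₀) − w = 13 − w.
f(z) = 1/(13 − w)^3 = (1/(13)^3) · (1 − w/(13))^{−3}.
By the binomial series (1−u)^{−3} = Σ_{n≥0} C(n+2, 2) u^n for |u|<1, with u = w/(13):
  c_n = C(n+2, 2) / (13)^(n+3).
  c_0 = 1/(13)^3 = 1/2197.
  c_1 = 3/(13)^4 = 3/28561.
  c_2 = 6/(13)^5 = 6/371293.
  c_3 = 10/(13)^6 = 10/4826809.
The series is valid for |w/d| < 1, i.e. |z − z₀| < |d|.
Radius of convergence: R = |7 − z₀| = |13| = 13 (distance from z₀ to the singularity z = 7).

c_0 = 1/2197, c_1 = 3/28561, c_2 = 6/371293, c_3 = 10/4826809; R = 13.


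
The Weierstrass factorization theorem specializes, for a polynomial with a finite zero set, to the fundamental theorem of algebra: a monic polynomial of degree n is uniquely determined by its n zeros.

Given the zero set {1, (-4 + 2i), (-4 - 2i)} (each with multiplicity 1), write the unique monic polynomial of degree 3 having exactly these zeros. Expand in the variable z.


The polynomial is p(z) = ∏_{α ∈ S} (z − α), where S = {1, (-4 + 2i), (-4 - 2i)}.
Expanding the product yields: p(z) = z^3 + 7·z^2 + 12·z -20.
Note conjugate pairs combine to real quadratics: (z − (-4+2i))(z − (-4−2i)) = z² + 8z + 20.
The resulting polynomial has degree 3 and real coefficients as required.

p(z) = z^3 + 7·z^2 + 12·z -20.


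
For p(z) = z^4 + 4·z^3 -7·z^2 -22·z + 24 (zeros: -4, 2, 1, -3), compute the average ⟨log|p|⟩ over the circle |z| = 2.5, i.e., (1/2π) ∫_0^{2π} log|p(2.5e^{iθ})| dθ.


Zeros: -4, -3, 1, 2; r = 2.5.
Inside |z| < r: 1, 2. Outside (|z| ≥ r): -4, -3.
p(0) = 24, so log|p(0)| = log(24) = 3.1781.
Apply Jensen: I(r) = log|p(0)| + Σ_k log(r/|z_k|), summed over zeros inside |z| < r.
  log(r/|z_k|) for z_k = 2: log(2.5/2) = 0.2231
  log(r/|z_k|) for z_k = 1: log(2.5/1) = 0.9163
  Outside zeros (-4, -3) contribute nothing to the Jensen sum.
Sum over inside zeros: 1.1394.
I(r) = log|p(0)| + (inside sum) = 3.1781 + 1.1394 = 4.3175.
Note: since some zeros are outside |z| ≤ r, the simplified n·log(r) form does NOT apply — only the inside zeros contribute.

I(r) ≈ 4.3175.


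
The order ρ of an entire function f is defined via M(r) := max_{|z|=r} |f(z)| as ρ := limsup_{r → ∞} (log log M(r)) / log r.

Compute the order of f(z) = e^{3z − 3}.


|e^{3z − 3}| = e^{Re(3·z) + -3} ≤ e^{3|z|^1 + -3} = e^{3r^1 + -3} on |z| = r, so ρ ≤ 1. Choosing z on |z|=r so that 3·z is real positive (always possible by picking arg z appropriately) gives |f(z)| = e^{3r^1 + -3}, matching the bound. The additive constant -3 does not affect log log M(r) ~ 1·log r. Hence ρ = 1.
Therefore ρ = 1.

Order ρ = 1.


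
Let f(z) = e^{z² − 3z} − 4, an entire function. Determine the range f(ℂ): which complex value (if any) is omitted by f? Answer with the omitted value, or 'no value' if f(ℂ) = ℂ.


Little Picard bounds the complement of f(ℂ) to at most one point.
The exponent g(z) = z² − 3z is a nonconstant polynomial, hence surjective onto ℂ. So e^{g(z)} takes every value in {e^w : w ∈ ℂ} = ℂ ∖ {0}. Adding -4 shifts the range to ℂ ∖ {-4}. f omits exactly -4.

Omitted value: -4.


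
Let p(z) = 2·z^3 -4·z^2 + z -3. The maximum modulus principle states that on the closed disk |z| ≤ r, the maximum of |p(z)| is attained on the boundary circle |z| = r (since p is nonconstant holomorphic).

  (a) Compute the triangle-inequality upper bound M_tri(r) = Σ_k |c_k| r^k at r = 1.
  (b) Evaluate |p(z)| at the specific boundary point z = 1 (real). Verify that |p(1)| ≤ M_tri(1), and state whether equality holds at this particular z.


Coefficients: c_0 = -3, c_1 = 1, c_2 = -4, c_3 = 2. Radius r = 1.
Part (a). Triangle bound: M_tri(r) = Σ_k |c_k| r^k
  = |-3|·1^0 + |1|·1^1 + |-4|·1^2 + |2|·1^3
  = 3 + 1 + 4 + 2 = 10.
This bounds M(r) := max_{|z|=r} |p(z)| from above; equality holds iff all terms c_k z^k can be made to align in phase at a single z on |z|=r.
Part (b). At z = 1 (real, on the circle |z| = r):
  p(1) = (-3)·1^0 + (1)·1^1 + (-4)·1^2 + (2)·1^3 = -4.
  |p(1)| = 4.
Check: |p(1)| = 4 ≤ 10 = M_tri(1). ✓ Equality does not hold at z = 1 (the coefficients have mixed signs, so the terms do not all align in phase there).

M_tri(1) = 10; |p(1)| = 4; equality at z=1: no.


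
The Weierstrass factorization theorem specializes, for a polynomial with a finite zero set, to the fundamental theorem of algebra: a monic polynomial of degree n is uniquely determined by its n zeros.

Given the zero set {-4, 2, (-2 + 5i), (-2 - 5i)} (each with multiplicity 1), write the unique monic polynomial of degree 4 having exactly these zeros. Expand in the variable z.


The polynomial is p(z) = ∏_{α ∈ S} (z − α), where S = {-4, 2, (-2 + 5i), (-2 - 5i)}.
Expanding the product yields: p(z) = z^4 + 6·z^3 + 29·z^2 + 26·z -232.
Note conjugate pairs combine to real quadratics: (z − (-2+5i))(z − (-2−5i)) = z² + 4z + 29.
The resulting polynomial has degree 4 and real coefficients as required.

p(z) = z^4 + 6·z^3 + 29·z^2 + 26·z -232.


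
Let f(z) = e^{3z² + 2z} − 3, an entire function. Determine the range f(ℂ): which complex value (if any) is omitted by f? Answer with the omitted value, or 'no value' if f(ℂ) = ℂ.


Little Picard bounds the complement of f(ℂ) to at most one point.
The exponent g(z) = 3z² + 2z is a nonconstant polynomial, hence surjective onto ℂ. So e^{g(z)} takes every value in {e^w : w ∈ ℂ} = ℂ ∖ {0}. Adding -3 shifts the range to ℂ ∖ {-3}. f omits exactly -3.

Omitted value: -3.


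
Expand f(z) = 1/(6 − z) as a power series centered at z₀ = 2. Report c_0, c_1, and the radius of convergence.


Let w = z − z₀, so z = z₀ + w.
Then 6 − z = 6 − (z₀ + w) = (6 − z₀) − w = 4 − w.
f(z) = 1/(4 − w) = (1/(4)) · 1/(1 − w/(4)) = Σ_{n≥0} w^n / (4)^(n+1).
So c_n = 1/(4)^(n+1):
  c_0 = 1/(4)^1 = 1/4.
  c_1 = 1/(4)^2 = 1/16.
The series is valid for |w/d| < 1, i.e. |z − z₀| < |d|.
Radius of convergence: R = |6 − z₀| = |4| = 4 (distance from z₀ to the singularity z = 6).

c_0 = 1/4, c_1 = 1/16; R = 4.


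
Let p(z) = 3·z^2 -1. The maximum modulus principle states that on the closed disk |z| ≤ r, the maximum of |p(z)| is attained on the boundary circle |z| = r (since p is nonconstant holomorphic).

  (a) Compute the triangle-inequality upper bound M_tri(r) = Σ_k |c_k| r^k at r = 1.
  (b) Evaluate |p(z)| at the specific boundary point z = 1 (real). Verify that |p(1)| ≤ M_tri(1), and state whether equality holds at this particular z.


Coefficients: c_0 = -1, c_1 = 0, c_2 = 3. Radius r = 1.
Part (a). Triangle bound: M_tri(r) = Σ_k |c_k| r^k
  = |-1|·1^0 + |0|·1^1 + |3|·1^2
  = 1 + 0 + 3 = 4.
This bounds M(r) := max_{|z|=r} |p(z)| from above; equality holds iff all terms c_k z^k can be made to align in phase at a single z on |z|=r.
Part (b). At z = 1 (real, on the circle |z| = r):
  p(1) = (-1)·1^0 + (0)·1^1 + (3)·1^2 = 2.
  |p(1)| = 2.
Check: |p(1)| = 2 ≤ 4 = M_tri(1). ✓ Equality does not hold at z = 1 (the coefficients have mixed signs, so the terms do not all align in phase there).

M_tri(1) = 4; |p(1)| = 2; equality at z=1: no.


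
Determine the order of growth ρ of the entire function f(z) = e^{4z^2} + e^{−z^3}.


Each summand is entire of order 2 and 3 respectively (as in the single-exponential case). The order of a sum is at most the max of the orders, so ρ ≤ 3. For the lower bound: on |z|=r choose arg z so that -1z^3 is real positive; then |e^{-1z^3}| = e^{1r^3} while |e^{4z^2}| ≤ e^{4r^2} = o(e^{1r^3}). So |f| ≥ e^{1r^3}(1 − o(1)) and ρ ≥ 3. Hence ρ = max(2, 3) = 3.
Therefore ρ = 3.

Order ρ = 3.


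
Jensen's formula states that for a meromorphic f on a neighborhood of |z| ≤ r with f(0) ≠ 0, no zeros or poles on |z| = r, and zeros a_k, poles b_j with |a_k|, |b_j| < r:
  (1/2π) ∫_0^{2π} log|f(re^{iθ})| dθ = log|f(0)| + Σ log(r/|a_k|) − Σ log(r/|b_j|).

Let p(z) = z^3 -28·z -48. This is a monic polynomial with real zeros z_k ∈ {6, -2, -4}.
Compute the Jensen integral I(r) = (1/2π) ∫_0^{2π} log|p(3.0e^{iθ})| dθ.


Zeros: -4, -2, 6; r = 3.0.
Inside |z| < r: -2. Outside (|z| ≥ r): -4, 6.
p(0) = -48, so log|p(0)| = log(48) = 3.8712.
Apply Jensen: I(r) = log|p(0)| + Σ_k log(r/|z_k|), summed over zeros inside |z| < r.
  log(r/|z_k|) for z_k = -2: log(3.0/2) = 0.4055
  Outside zeros (-4, 6) contribute nothing to the Jensen sum.
Sum over inside zeros: 0.4055.
I(r) = log|p(0)| + (inside sum) = 3.8712 + 0.4055 = 4.2767.
Note: since some zeros are outside |z| ≤ r, the simplified n·log(r) form does NOT apply — only the inside zeros contribute.

I(r) ≈ 4.2767.


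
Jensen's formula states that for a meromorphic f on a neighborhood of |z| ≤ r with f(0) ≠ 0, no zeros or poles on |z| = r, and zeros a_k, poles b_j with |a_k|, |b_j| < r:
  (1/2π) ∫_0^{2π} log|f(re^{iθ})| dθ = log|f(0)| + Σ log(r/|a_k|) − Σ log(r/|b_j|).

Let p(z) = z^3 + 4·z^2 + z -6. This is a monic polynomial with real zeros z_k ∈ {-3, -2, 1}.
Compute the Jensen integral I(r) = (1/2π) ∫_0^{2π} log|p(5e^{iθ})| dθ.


Zeros: -3, -2, 1; r = 5.
Inside |z| < r: -3, -2, 1. Outside (|z| ≥ r): ∅.
p(0) = -6, so log|p(0)| = log(6) = 1.7918.
Apply Jensen: I(r) = log|p(0)| + Σ_k log(r/|z_k|), summed over zeros inside |z| < r.
  log(r/|z_k|) for z_k = -3: log(5/3) = 0.5108
  log(r/|z_k|) for z_k = -2: log(5/2) = 0.9163
  log(r/|z_k|) for z_k = 1: log(5/1) = 1.6094
Sum over inside zeros: 3.0366.
I(r) = log|p(0)| + (inside sum) = 1.7918 + 3.0366 = 4.8283.
Closed form (all zeros inside, monic): I(r) = n·log(r) = 3·log(5) = 4.8283. ✓

I(r) ≈ 4.8283.


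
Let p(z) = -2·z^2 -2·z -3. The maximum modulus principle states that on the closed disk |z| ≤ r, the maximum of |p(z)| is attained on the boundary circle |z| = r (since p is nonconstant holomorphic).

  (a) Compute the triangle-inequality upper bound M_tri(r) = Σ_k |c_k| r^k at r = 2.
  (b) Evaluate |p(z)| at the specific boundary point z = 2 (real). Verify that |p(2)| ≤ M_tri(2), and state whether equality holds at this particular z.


Coefficients: c_0 = -3, c_1 = -2, c_2 = -2. Radius r = 2.
Part (a). Triangle bound: M_tri(r) = Σ_k |c_k| r^k
  = |-3|·2^0 + |-2|·2^1 + |-2|·2^2
  = 3 + 4 + 8 = 15.
This bounds M(r) := max_{|z|=r} |p(z)| from above; equality holds iff all terms c_k z^k can be made to align in phase at a single z on |z|=r.
Part (b). At z = 2 (real, on the circle |z| = r):
  p(2) = (-3)·2^0 + (-2)·2^1 + (-2)·2^2 = -15.
  |p(2)| = 15.
Since all nonzero coefficients share the same sign, |p(2)| = 15 = M_tri(2); the triangle bound is attained at z = 2, so in fact M(r) = 15.

M_tri(2) = 15; |p(2)| = 15; equality at z=2: yes.


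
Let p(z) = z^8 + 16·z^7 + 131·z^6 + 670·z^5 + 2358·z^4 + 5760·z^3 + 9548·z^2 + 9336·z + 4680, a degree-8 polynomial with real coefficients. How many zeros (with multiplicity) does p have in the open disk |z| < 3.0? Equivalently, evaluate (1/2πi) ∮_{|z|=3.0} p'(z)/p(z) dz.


The zeros of p are: (-1 + 1i), (-1 - 1i), (-1 + 3i), (-1 - 3i), (-3 + 3i), (-3 - 3i), (-3 + 2i), (-3 - 2i).
Their magnitudes are: 1.414, 1.414, 3.162, 3.162, 4.243, 4.243, 3.606, 3.606.
Zeros with |z| < R = 3.0: (-1 + 1i), (-1 - 1i).
Count = 2.
By the argument principle, (1/2πi) ∮_{|z|=R} p'(z)/p(z) dz equals exactly this count.

Number of zeros inside |z| < 3.0: 2.


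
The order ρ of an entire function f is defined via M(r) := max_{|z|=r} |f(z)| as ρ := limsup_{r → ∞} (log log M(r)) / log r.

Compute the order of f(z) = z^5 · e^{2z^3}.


M(r) = max_{|z|=r} |1|·|z|^5·|e^{2z^3}| = 1·r^5 · e^{2r^3} (the factors attain their maxima compatibly on |z|=r). Then log M(r) = log 1 + 5·log r + 2r^3, dominated by the last term, so log log M(r) ~ 3·log r. The polynomial factor 1z^5 contributes only a log r term and does not affect the order. ρ = 3.
Therefore ρ = 3.

Order ρ = 3.


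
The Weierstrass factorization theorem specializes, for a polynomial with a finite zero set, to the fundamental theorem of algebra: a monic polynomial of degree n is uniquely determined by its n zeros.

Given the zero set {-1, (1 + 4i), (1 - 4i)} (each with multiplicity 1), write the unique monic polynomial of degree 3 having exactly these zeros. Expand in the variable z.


The polynomial is p(z) = ∏_{α ∈ S} (z − α), where S = {-1, (1 + 4i), (1 - 4i)}.
Expanding the product yields: p(z) = z^3 -z^2 + 15·z + 17.
Note conjugate pairs combine to real quadratics: (z − (1+4i))(z − (1−4i)) = z² − 2z + 17.
The resulting polynomial has degree 3 and real coefficients as required.

p(z) = z^3 -z^2 + 15·z + 17.


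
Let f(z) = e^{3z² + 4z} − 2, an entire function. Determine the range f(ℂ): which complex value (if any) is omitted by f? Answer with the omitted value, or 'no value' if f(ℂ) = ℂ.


Little Picard bounds the complement of f(ℂ) to at most one point.
The exponent g(z) = 3z² + 4z is a nonconstant polynomial, hence surjective onto ℂ. So e^{g(z)} takes every value in {e^w : w ∈ ℂ} = ℂ ∖ {0}. Adding -2 shifts the range to ℂ ∖ {-2}. f omits exactly -2.

Omitted value: -2.


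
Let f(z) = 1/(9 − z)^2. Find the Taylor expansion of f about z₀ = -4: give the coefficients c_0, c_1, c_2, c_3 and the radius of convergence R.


Let w = z − z₀, so z = z₀ + w.
Then 9 − z = 9 − (z₀ + w) = (9 − z₀) − w = 13 − w.
f(z) = 1/(13 − w)^2 = (1/(13)^2) · (1 − w/(13))^{−2}.
By the binomial series (1−u)^{−2} = Σ_{n≥0} C(n+1, 1) u^n for |u|<1, with u = w/(13):
  c_n = C(n+1, 1) / (13)^(n+2).
  c_0 = 1/(13)^2 = 1/169.
  c_1 = 2/(13)^3 = 2/2197.
  c_2 = 3/(13)^4 = 3/28561.
  c_3 = 4/(13)^5 = 4/371293.
The series is valid for |w/d| < 1, i.e. |z − z₀| < |d|.
Radius of convergence: R = |9 − z₀| = |13| = 13 (distance from z₀ to the singularity z = 9).

c_0 = 1/169, c_1 = 2/2197, c_2 = 3/28561, c_3 = 4/371293; R = 13.


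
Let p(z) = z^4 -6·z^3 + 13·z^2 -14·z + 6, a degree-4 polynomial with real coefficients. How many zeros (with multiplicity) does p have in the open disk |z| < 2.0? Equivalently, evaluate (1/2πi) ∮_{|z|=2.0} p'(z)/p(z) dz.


The zeros of p are: (1 + 1i), (1 - 1i), 3, 1.
Their magnitudes are: 1.414, 1.414, 3, 1.
Zeros with |z| < R = 2.0: (1 + 1i), (1 - 1i), 1.
Count = 3.
By the argument principle, (1/2πi) ∮_{|z|=R} p'(z)/p(z) dz equals exactly this count.

Number of zeros inside |z| < 2.0: 3.


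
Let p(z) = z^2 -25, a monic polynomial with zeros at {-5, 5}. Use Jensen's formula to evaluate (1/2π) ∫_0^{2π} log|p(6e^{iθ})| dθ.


Zeros: -5, 5; r = 6.
Inside |z| < r: -5, 5. Outside (|z| ≥ r): ∅.
p(0) = -25, so log|p(0)| = log(25) = 3.2189.
Apply Jensen: I(r) = log|p(0)| + Σ_k log(r/|z_k|), summed over zeros inside |z| < r.
  log(r/|z_k|) for z_k = -5: log(6/5) = 0.1823
  log(r/|z_k|) for z_k = 5: log(6/5) = 0.1823
Sum over inside zeros: 0.3646.
I(r) = log|p(0)| + (inside sum) = 3.2189 + 0.3646 = 3.5835.
Closed form (all zeros inside, monic): I(r) = n·log(r) = 2·log(6) = 3.5835. ✓

I(r) ≈ 3.5835.


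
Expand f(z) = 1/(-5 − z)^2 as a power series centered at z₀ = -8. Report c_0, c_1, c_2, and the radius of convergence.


Let w = z − z₀, so z = z₀ + w.
Then -5 − z = -5 − (z₀ + w) = (-5 − z₀) − w = 3 − w.
f(z) = 1/(3 − w)^2 = (1/(3)^2) · (1 − w/(3))^{−2}.
By the binomial series (1−u)^{−2} = Σ_{n≥0} C(n+1, 1) u^n for |u|<1, with u = w/(3):
  c_n = C(n+1, 1) / (3)^(n+2).
  c_0 = 1/(3)^2 = 1/9.
  c_1 = 2/(3)^3 = 2/27.
  c_2 = 3/(3)^4 = 1/27.
The series is valid for |w/d| < 1, i.e. |z − z₀| < |d|.
Radius of convergence: R = |-5 − z₀| = |3| = 3 (distance from z₀ to the singularity z = -5).

c_0 = 1/9, c_1 = 2/27, c_2 = 1/27; R = 3.


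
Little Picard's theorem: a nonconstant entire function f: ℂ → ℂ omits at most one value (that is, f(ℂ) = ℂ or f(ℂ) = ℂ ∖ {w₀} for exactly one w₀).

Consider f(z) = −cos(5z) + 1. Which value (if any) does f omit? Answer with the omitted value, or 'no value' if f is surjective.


Little Picard bounds the complement of f(ℂ) to at most one point.
cos is entire and surjective onto ℂ: for every w ∈ ℂ, cos(ζ) = w has a solution ζ ∈ ℂ (e.g., via the complex inverse arccos). With ζ = 5z this gives z = ζ/(5). Then -1·cos(5z) takes every value in -1·ℂ = ℂ, and adding 1 is a bijection of ℂ. So f is surjective and omits no value. (Note: only on the real line is cos bounded by [−1, 1].)

Omitted value: no value.


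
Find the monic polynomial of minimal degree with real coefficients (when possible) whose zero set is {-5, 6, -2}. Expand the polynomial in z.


The polynomial is p(z) = ∏_{α ∈ S} (z − α), where S = {-5, 6, -2}.
Expanding the product yields: p(z) = z^3 + z^2 -32·z -60.
The resulting polynomial has degree 3 and real coefficients as required.

p(z) = z^3 + z^2 -32·z -60.


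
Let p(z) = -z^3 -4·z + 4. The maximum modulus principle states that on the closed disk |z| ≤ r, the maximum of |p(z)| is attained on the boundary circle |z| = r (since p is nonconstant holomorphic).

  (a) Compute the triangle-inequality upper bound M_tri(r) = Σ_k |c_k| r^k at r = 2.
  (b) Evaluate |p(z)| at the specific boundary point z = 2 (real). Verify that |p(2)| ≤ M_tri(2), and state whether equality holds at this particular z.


Coefficients: c_0 = 4, c_1 = -4, c_2 = 0, c_3 = -1. Radius r = 2.
Part (a). Triangle bound: M_tri(r) = Σ_k |c_k| r^k
  = |4|·2^0 + |-4|·2^1 + |0|·2^2 + |-1|·2^3
  = 4 + 8 + 0 + 8 = 20.
This bounds M(r) := max_{|z|=r} |p(z)| from above; equality holds iff all terms c_k z^k can be made to align in phase at a single z on |z|=r.
Part (b). At z = 2 (real, on the circle |z| = r):
  p(2) = (4)·2^0 + (-4)·2^1 + (0)·2^2 + (-1)·2^3 = -12.
  |p(2)| = 12.
Check: |p(2)| = 12 ≤ 20 = M_tri(2). ✓ Equality does not hold at z = 2 (the coefficients have mixed signs, so the terms do not all align in phase there).

M_tri(2) = 20; |p(2)| = 12; equality at z=2: no.


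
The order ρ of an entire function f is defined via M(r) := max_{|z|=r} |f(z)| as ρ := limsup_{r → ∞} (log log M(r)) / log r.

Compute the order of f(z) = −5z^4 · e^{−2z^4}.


M(r) = max_{|z|=r} |-5|·|z|^4·|e^{−2z^4}| = 5·r^4 · e^{2r^4} (the factors attain their maxima compatibly on |z|=r). Then log M(r) = log 5 + 4·log r + 2r^4, dominated by the last term, so log log M(r) ~ 4·log r. The polynomial factor -5z^4 contributes only a log r term and does not affect the order. ρ = 4.
Therefore ρ = 4.

Order ρ = 4.


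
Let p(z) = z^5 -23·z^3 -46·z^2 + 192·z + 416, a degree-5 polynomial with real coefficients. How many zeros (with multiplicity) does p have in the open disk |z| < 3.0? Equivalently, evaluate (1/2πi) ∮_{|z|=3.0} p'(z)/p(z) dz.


The zeros of p are: 4, (-3 + 2i), (-3 - 2i), -2, 4.
Their magnitudes are: 4, 3.606, 3.606, 2, 4.
Zeros with |z| < R = 3.0: -2.
Count = 1.
By the argument principle, (1/2πi) ∮_{|z|=R} p'(z)/p(z) dz equals exactly this count.

Number of zeros inside |z| < 3.0: 1.


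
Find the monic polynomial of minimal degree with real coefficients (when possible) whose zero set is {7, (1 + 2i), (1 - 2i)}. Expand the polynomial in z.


The polynomial is p(z) = ∏_{α ∈ S} (z − α), where S = {7, (1 + 2i), (1 - 2i)}.
Expanding the product yields: p(z) = z^3 -9·z^2 + 19·z -35.
Note conjugate pairs combine to real quadratics: (z − (1+2i))(z − (1−2i)) = z² − 2z + 5.
The resulting polynomial has degree 3 and real coefficients as required.

p(z) = z^3 -9·z^2 + 19·z -35.


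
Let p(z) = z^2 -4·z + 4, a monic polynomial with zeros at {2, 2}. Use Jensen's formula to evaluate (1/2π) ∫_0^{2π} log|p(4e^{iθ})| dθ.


Zeros: 2, 2; r = 4.
Inside |z| < r: 2, 2. Outside (|z| ≥ r): ∅.
p(0) = 4, so log|p(0)| = log(4) = 1.3863.
Apply Jensen: I(r) = log|p(0)| + Σ_k log(r/|z_k|), summed over zeros inside |z| < r.
  log(r/|z_k|) for z_k = 2: log(4/2) = 0.6931
  log(r/|z_k|) for z_k = 2: log(4/2) = 0.6931
Sum over inside zeros: 1.3863.
I(r) = log|p(0)| + (inside sum) = 1.3863 + 1.3863 = 2.7726.
Closed form (all zeros inside, monic): I(r) = n·log(r) = 2·log(4) = 2.7726. ✓

I(r) ≈ 2.7726.


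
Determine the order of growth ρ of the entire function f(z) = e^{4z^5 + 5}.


|e^{4z^5 + 5}| = e^{Re(4·z^5) + 5} ≤ e^{4|z|^5 + 5} = e^{4r^5 + 5} on |z| = r, so ρ ≤ 5. Choosing z on |z|=r so that 4·z^5 is real positive (always possible by picking arg z appropriately) gives |f(z)| = e^{4r^5 + 5}, matching the bound. The additive constant 5 does not affect log log M(r) ~ 5·log r. Hence ρ = 5.
Therefore ρ = 5.

Order ρ = 5.


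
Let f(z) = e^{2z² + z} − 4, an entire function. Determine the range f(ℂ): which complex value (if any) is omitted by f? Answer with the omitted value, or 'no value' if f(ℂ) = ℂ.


Little Picard bounds the complement of f(ℂ) to at most one point.
The exponent g(z) = 2z² + z is a nonconstant polynomial, hence surjective onto ℂ. So e^{g(z)} takes every value in {e^w : w ∈ ℂ} = ℂ ∖ {0}. Adding -4 shifts the range to ℂ ∖ {-4}. f omits exactly -4.

Omitted value: -4.


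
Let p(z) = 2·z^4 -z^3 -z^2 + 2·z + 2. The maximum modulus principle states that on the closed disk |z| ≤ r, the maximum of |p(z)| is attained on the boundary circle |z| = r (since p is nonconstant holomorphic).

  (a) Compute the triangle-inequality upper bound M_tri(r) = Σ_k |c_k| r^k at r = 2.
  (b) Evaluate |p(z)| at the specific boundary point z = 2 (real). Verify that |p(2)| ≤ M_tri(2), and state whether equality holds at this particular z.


Coefficients: c_0 = 2, c_1 = 2, c_2 = -1, c_3 = -1, c_4 = 2. Radius r = 2.
Part (a). Triangle bound: M_tri(r) = Σ_k |c_k| r^k
  = |2|·2^0 + |2|·2^1 + |-1|·2^2 + |-1|·2^3 + |2|·2^4
  = 2 + 4 + 4 + 8 + 32 = 50.
This bounds M(r) := max_{|z|=r} |p(z)| from above; equality holds iff all terms c_k z^k can be made to align in phase at a single z on |z|=r.
Part (b). At z = 2 (real, on the circle |z| = r):
  p(2) = (2)·2^0 + (2)·2^1 + (-1)·2^2 + (-1)·2^3 + (2)·2^4 = 26.
  |p(2)| = 26.
Check: |p(2)| = 26 ≤ 50 = M_tri(2). ✓ Equality does not hold at z = 2 (the coefficients have mixed signs, so the terms do not all align in phase there).

M_tri(2) = 50; |p(2)| = 26; equality at z=2: no.


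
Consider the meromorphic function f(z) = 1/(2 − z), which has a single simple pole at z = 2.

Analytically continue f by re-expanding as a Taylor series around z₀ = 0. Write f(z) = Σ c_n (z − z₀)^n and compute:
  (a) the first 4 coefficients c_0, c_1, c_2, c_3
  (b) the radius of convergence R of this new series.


Let w = z − z₀, so z = z₀ + w.
Then 2 − z = 2 − (z₀ + w) = (2 − z₀) − w = 2 − w.
f(z) = 1/(2 − w) = (1/(2)) · 1/(1 − w/(2)) = Σ_{n≥0} w^n / (2)^(n+1).
So c_n = 1/(2)^(n+1):
  c_0 = 1/(2)^1 = 1/2.
  c_1 = 1/(2)^2 = 1/4.
  c_2 = 1/(2)^3 = 1/8.
  c_3 = 1/(2)^4 = 1/16.
The series is valid for |w/d| < 1, i.e. |z − z₀| < |d|.
Radius of convergence: R = |2 − z₀| = |2| = 2 (distance from z₀ to the singularity z = 2).

c_0 = 1/2, c_1 = 1/4, c_2 = 1/8, c_3 = 1/16; R = 2.


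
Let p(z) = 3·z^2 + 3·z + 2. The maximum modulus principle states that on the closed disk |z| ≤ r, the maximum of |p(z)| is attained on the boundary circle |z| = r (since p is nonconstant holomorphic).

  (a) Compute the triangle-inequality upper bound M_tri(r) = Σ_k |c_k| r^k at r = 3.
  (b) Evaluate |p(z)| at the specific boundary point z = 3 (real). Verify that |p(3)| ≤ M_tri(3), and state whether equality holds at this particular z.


Coefficients: c_0 = 2, c_1 = 3, c_2 = 3. Radius r = 3.
Part (a). Triangle bound: M_tri(r) = Σ_k |c_k| r^k
  = |2|·3^0 + |3|·3^1 + |3|·3^2
  = 2 + 9 + 27 = 38.
This bounds M(r) := max_{|z|=r} |p(z)| from above; equality holds iff all terms c_k z^k can be made to align in phase at a single z on |z|=r.
Part (b). At z = 3 (real, on the circle |z| = r):
  p(3) = (2)·3^0 + (3)·3^1 + (3)·3^2 = 38.
  |p(3)| = 38.
Since all nonzero coefficients share the same sign, |p(3)| = 38 = M_tri(3); the triangle bound is attained at z = 3, so in fact M(r) = 38.

M_tri(3) = 38; |p(3)| = 38; equality at z=3: yes.


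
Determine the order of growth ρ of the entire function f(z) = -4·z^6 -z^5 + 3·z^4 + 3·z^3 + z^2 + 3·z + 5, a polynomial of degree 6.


|f(z)| ≤ Σ|c_k|·r^k = O(r^6) as r → ∞. Polynomial growth is O(e^{r^ε}) for every ε > 0 (since r^6/e^{r^ε} → 0), so ρ ≤ ε for all ε > 0, i.e. ρ = 0. Every nonconstant polynomial has order 0.
Therefore ρ = 0.

Order ρ = 0.


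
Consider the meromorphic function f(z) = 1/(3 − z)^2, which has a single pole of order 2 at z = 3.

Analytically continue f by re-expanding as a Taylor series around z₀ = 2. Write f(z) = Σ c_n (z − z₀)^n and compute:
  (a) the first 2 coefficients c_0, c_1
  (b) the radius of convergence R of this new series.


Let w = z − z₀, so z = z₀ + w.
Then 3 − z = 3 − (z₀ + w) = (3 − z₀) − w = 1 − w.
f(z) = 1/(1 − w)^2 = (1/(1)^2) · (1 − w/(1))^{−2}.
By the binomial series (1−u)^{−2} = Σ_{n≥0} C(n+1, 1) u^n for |u|<1, with u = w/(1):
  c_n = C(n+1, 1) / (1)^(n+2).
  c_0 = 1/(1)^2 = 1.
  c_1 = 2/(1)^3 = 2.
The series is valid for |w/d| < 1, i.e. |z − z₀| < |d|.
Radius of convergence: R = |3 − z₀| = |1| = 1 (distance from z₀ to the singularity z = 3).

c_0 = 1, c_1 = 2; R = 1.


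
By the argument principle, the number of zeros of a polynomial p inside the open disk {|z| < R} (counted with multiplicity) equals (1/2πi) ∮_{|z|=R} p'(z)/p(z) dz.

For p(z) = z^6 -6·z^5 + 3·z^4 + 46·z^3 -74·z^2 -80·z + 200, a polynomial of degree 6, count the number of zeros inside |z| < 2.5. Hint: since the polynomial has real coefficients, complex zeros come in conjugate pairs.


The zeros of p are: -2, -2, (2 + 1i), (2 - 1i), (3 + 1i), (3 - 1i).
Their magnitudes are: 2, 2, 2.236, 2.236, 3.162, 3.162.
Zeros with |z| < R = 2.5: -2, -2, (2 + 1i), (2 - 1i).
Count = 4.
By the argument principle, (1/2πi) ∮_{|z|=R} p'(z)/p(z) dz equals exactly this count.

Number of zeros inside |z| < 2.5: 4.


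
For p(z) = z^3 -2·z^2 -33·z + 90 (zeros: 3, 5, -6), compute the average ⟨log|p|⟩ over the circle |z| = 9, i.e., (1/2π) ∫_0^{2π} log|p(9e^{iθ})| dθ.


Zeros: -6, 3, 5; r = 9.
Inside |z| < r: -6, 3, 5. Outside (|z| ≥ r): ∅.
p(0) = 90, so log|p(0)| = log(90) = 4.4998.
Apply Jensen: I(r) = log|p(0)| + Σ_k log(r/|z_k|), summed over zeros inside |z| < r.
  log(r/|z_k|) for z_k = 3: log(9/3) = 1.0986
  log(r/|z_k|) for z_k = 5: log(9/5) = 0.5878
  log(r/|z_k|) for z_k = -6: log(9/6) = 0.4055
Sum over inside zeros: 2.0919.
I(r) = log|p(0)| + (inside sum) = 4.4998 + 2.0919 = 6.5917.
Closed form (all zeros inside, monic): I(r) = n·log(r) = 3·log(9) = 6.5917. ✓

I(r) ≈ 6.5917.


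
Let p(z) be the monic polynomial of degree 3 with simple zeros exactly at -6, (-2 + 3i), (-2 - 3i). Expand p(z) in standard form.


The polynomial is p(z) = ∏_{α ∈ S} (z − α), where S = {-6, (-2 + 3i), (-2 - 3i)}.
Expanding the product yields: p(z) = z^3 + 10·z^2 + 37·z + 78.
Note conjugate pairs combine to real quadratics: (z − (-2+3i))(z − (-2−3i)) = z² + 4z + 13.
The resulting polynomial has degree 3 and real coefficients as required.

p(z) = z^3 + 10·z^2 + 37·z + 78.


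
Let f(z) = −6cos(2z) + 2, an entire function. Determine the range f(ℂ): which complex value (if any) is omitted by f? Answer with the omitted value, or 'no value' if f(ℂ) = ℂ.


Little Picard bounds the complement of f(ℂ) to at most one point.
cos is entire and surjective onto ℂ: for every w ∈ ℂ, cos(ζ) = w has a solution ζ ∈ ℂ (e.g., via the complex inverse arccos). With ζ = 2z this gives z = ζ/(2). Then -6·cos(2z) takes every value in -6·ℂ = ℂ, and adding 2 is a bijection of ℂ. So f is surjective and omits no value. (Note: only on the real line is cos bounded by [−1, 1].)

Omitted value: no value.


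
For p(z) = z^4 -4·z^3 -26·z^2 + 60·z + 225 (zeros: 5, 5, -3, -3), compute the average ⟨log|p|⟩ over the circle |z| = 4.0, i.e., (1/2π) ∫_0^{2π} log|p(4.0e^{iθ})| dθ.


Zeros: -3, -3, 5, 5; r = 4.0.
Inside |z| < r: -3, -3. Outside (|z| ≥ r): 5, 5.
p(0) = 225, so log|p(0)| = log(225) = 5.4161.
Apply Jensen: I(r) = log|p(0)| + Σ_k log(r/|z_k|), summed over zeros inside |z| < r.
  log(r/|z_k|) for z_k = -3: log(4.0/3) = 0.2877
  log(r/|z_k|) for z_k = -3: log(4.0/3) = 0.2877
  Outside zeros (5, 5) contribute nothing to the Jensen sum.
Sum over inside zeros: 0.5754.
I(r) = log|p(0)| + (inside sum) = 5.4161 + 0.5754 = 5.9915.
Note: since some zeros are outside |z| ≤ r, the simplified n·log(r) form does NOT apply — only the inside zeros contribute.

I(r) ≈ 5.9915.


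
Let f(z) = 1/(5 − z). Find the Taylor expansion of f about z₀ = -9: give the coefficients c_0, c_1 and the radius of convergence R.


Let w = z − z₀, so z = z₀ + w.
Then 5 − z = 5 − (z₀ + w) = (5 − z₀) − w = 14 − w.
f(z) = 1/(14 − w) = (1/(14)) · 1/(1 − w/(14)) = Σ_{n≥0} w^n / (14)^(n+1).
So c_n = 1/(14)^(n+1):
  c_0 = 1/(14)^1 = 1/14.
  c_1 = 1/(14)^2 = 1/196.
The series is valid for |w/d| < 1, i.e. |z − z₀| < |d|.
Radius of convergence: R = |5 − z₀| = |14| = 14 (distance from z₀ to the singularity z = 5).

c_0 = 1/14, c_1 = 1/196; R = 14.


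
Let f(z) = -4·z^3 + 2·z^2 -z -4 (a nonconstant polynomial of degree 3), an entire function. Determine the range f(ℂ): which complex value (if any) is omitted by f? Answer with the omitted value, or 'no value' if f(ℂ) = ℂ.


Little Picard bounds the complement of f(ℂ) to at most one point.
For every w ∈ ℂ, the equation p(z) − w = 0 is a nonconstant polynomial in z and hence has at least one root by the fundamental theorem of algebra. So p is surjective onto ℂ, omitting no value.

Omitted value: no value.


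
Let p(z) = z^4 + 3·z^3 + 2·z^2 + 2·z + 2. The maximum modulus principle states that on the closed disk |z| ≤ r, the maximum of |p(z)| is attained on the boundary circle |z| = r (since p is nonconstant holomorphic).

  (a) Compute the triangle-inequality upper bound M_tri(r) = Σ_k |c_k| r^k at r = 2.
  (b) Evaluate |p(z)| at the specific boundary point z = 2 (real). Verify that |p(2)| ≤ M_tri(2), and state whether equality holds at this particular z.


Coefficients: c_0 = 2, c_1 = 2, c_2 = 2, c_3 = 3, c_4 = 1. Radius r = 2.
Part (a). Triangle bound: M_tri(r) = Σ_k |c_k| r^k
  = |2|·2^0 + |2|·2^1 + |2|·2^2 + |3|·2^3 + |1|·2^4
  = 2 + 4 + 8 + 24 + 16 = 54.
This bounds M(r) := max_{|z|=r} |p(z)| from above; equality holds iff all terms c_k z^k can be made to align in phase at a single z on |z|=r.
Part (b). At z = 2 (real, on the circle |z| = r):
  p(2) = (2)·2^0 + (2)·2^1 + (2)·2^2 + (3)·2^3 + (1)·2^4 = 54.
  |p(2)| = 54.
Since all nonzero coefficients share the same sign, |p(2)| = 54 = M_tri(2); the triangle bound is attained at z = 2, so in fact M(r) = 54.

M_tri(2) = 54; |p(2)| = 54; equality at z=2: yes.


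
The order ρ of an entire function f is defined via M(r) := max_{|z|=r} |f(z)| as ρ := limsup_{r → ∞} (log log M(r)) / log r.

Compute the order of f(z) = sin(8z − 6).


sin(w) is a linear combination of e^{iw} and e^{−iw} (or e^w, e^{−w} in the hyperbolic case), so |sin(w)| ≤ e^{|w|}. With w = 8z − 6, |w| ≤ 8|z| + 6 = 8r + 6 on |z| = r, giving M(r) ≤ e^{8r + 6}, so ρ ≤ 1. On a suitable ray (z = it for sin/cos; z = t for sinh/cosh, t real → ∞), |sin(8z − 6)| grows like e^{8|t|}/2, so ρ ≥ 1. Hence ρ = 1.
Therefore ρ = 1.

Order ρ = 1.


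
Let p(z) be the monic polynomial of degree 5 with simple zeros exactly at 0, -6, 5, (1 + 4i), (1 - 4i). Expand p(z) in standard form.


The polynomial is p(z) = ∏_{α ∈ S} (z − α), where S = {0, -6, 5, (1 + 4i), (1 - 4i)}.
Expanding the product yields: p(z) = z^5 -z^4 -15·z^3 + 77·z^2 -510·z.
Note conjugate pairs combine to real quadratics: (z − (1+4i))(z − (1−4i)) = z² − 2z + 17.
The resulting polynomial has degree 5 and real coefficients as required.

p(z) = z^5 -z^4 -15·z^3 + 77·z^2 -510·z.


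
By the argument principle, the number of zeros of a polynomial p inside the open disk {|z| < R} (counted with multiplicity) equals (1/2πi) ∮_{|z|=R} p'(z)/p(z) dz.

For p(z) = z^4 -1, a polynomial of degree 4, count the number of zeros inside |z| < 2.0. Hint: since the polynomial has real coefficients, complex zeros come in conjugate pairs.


The zeros of p are: 1, -1, (0 + 1i), (0 - 1i).
Their magnitudes are: 1, 1, 1, 1.
Zeros with |z| < R = 2.0: 1, -1, (0 + 1i), (0 - 1i).
Count = 4.
By the argument principle, (1/2πi) ∮_{|z|=R} p'(z)/p(z) dz equals exactly this count.

Number of zeros inside |z| < 2.0: 4.


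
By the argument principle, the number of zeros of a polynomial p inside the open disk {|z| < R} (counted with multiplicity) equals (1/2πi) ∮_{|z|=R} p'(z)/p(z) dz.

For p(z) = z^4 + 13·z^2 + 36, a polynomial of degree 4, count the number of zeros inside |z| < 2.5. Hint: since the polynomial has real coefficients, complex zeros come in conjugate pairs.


The zeros of p are: (0 + 2i), (0 - 2i), (0 + 3i), (0 - 3i).
Their magnitudes are: 2, 2, 3, 3.
Zeros with |z| < R = 2.5: (0 + 2i), (0 - 2i).
Count = 2.
By the argument principle, (1/2πi) ∮_{|z|=R} p'(z)/p(z) dz equals exactly this count.

Number of zeros inside |z| < 2.5: 2.


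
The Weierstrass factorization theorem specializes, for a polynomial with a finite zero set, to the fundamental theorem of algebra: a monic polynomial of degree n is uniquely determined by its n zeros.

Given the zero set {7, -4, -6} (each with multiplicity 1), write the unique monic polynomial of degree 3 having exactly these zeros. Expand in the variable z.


The polynomial is p(z) = ∏_{α ∈ S} (z − α), where S = {7, -4, -6}.
Expanding the product yields: p(z) = z^3 + 3·z^2 -46·z -168.
The resulting polynomial has degree 3 and real coefficients as required.

p(z) = z^3 + 3·z^2 -46·z -168.


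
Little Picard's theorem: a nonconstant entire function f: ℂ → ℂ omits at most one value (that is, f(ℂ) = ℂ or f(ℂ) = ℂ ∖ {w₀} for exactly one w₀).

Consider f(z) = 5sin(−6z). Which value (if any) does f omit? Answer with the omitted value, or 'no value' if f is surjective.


Little Picard bounds the complement of f(ℂ) to at most one point.
sin is entire and surjective onto ℂ: for every w ∈ ℂ, sin(ζ) = w has a solution ζ ∈ ℂ (e.g., via the complex inverse arcsin). With ζ = −6z this gives z = ζ/(-6). Then 5·sin(−6z) takes every value in 5·ℂ = ℂ, and adding 0 is a bijection of ℂ. So f is surjective and omits no value. (Note: only on the real line is sin bounded by [−1, 1].)

Omitted value: no value.


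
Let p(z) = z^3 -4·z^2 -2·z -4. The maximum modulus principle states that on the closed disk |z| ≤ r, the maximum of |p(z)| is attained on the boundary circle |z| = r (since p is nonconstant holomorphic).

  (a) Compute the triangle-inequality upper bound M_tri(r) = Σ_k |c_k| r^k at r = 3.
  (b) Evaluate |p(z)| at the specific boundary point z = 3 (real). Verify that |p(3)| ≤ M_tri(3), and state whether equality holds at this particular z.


Coefficients: c_0 = -4, c_1 = -2, c_2 = -4, c_3 = 1. Radius r = 3.
Part (a). Triangle bound: M_tri(r) = Σ_k |c_k| r^k
  = |-4|·3^0 + |-2|·3^1 + |-4|·3^2 + |1|·3^3
  = 4 + 6 + 36 + 27 = 73.
This bounds M(r) := max_{|z|=r} |p(z)| from above; equality holds iff all terms c_k z^k can be made to align in phase at a single z on |z|=r.
Part (b). At z = 3 (real, on the circle |z| = r):
  p(3) = (-4)·3^0 + (-2)·3^1 + (-4)·3^2 + (1)·3^3 = -19.
  |p(3)| = 19.
Check: |p(3)| = 19 ≤ 73 = M_tri(3). ✓ Equality does not hold at z = 3 (the coefficients have mixed signs, so the terms do not all align in phase there).

M_tri(3) = 73; |p(3)| = 19; equality at z=3: no.


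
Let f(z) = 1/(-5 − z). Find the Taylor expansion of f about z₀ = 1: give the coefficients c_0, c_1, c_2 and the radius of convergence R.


Let w = z − z₀, so z = z₀ + w.
Then -5 − z = -5 − (z₀ + w) = (-5 − z₀) − w = -6 − w.
f(z) = 1/(-6 − w) = (1/(-6)) · 1/(1 − w/(-6)) = Σ_{n≥0} w^n / (-6)^(n+1).
So c_n = 1/(-6)^(n+1):
  c_0 = 1/(-6)^1 = -1/6.
  c_1 = 1/(-6)^2 = 1/36.
  c_2 = 1/(-6)^3 = -1/216.
The series is valid for |w/d| < 1, i.e. |z − z₀| < |d|.
Radius of convergence: R = |-5 − z₀| = |-6| = 6 (distance from z₀ to the singularity z = -5).

c_0 = -1/6, c_1 = 1/36, c_2 = -1/216; R = 6.


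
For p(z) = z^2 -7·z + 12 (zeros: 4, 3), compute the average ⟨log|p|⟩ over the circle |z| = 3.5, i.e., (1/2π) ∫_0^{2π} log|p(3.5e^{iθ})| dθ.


Zeros: 3, 4; r = 3.5.
Inside |z| < r: 3. Outside (|z| ≥ r): 4.
p(0) = 12, so log|p(0)| = log(12) = 2.4849.
Apply Jensen: I(r) = log|p(0)| + Σ_k log(r/|z_k|), summed over zeros inside |z| < r.
  log(r/|z_k|) for z_k = 3: log(3.5/3) = 0.1542
  Outside zeros (4) contribute nothing to the Jensen sum.
Sum over inside zeros: 0.1542.
I(r) = log|p(0)| + (inside sum) = 2.4849 + 0.1542 = 2.6391.
Note: since some zeros are outside |z| ≤ r, the simplified n·log(r) form does NOT apply — only the inside zeros contribute.

I(r) ≈ 2.6391.


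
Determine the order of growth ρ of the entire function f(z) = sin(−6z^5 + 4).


Write sin(w) = (e^{iw} ± e^{−iw})/(2 or 2i), so |sin(w)| ≤ e^{|w|}. With w = −6z^5 + 4, |w| ≤ 6r^5 + 4 on |z|=r, giving M(r) ≤ e^{6r^5 + 4} and ρ ≤ 5. For the lower bound, choose z on |z|=r with -6z^5 purely imaginary of modulus 6r^5; then |sin(−6z^5 + 4)| grows like e^{6r^5}/2, so ρ ≥ 5. Hence ρ = 5.
Therefore ρ = 5.

Order ρ = 5.


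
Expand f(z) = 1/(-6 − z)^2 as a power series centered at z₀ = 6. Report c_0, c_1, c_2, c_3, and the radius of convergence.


Let w = z − z₀, so z = z₀ + w.
Then -6 − z = -6 − (z₀ + w) = (-6 − z₀) − w = -12 − w.
f(z) = 1/(-12 − w)^2 = (1/(-12)^2) · (1 − w/(-12))^{−2}.
By the binomial series (1−u)^{−2} = Σ_{n≥0} C(n+1, 1) u^n for |u|<1, with u = w/(-12):
  c_n = C(n+1, 1) / (-12)^(n+2).
  c_0 = 1/(-12)^2 = 1/144.
  c_1 = 2/(-12)^3 = -1/864.
  c_2 = 3/(-12)^4 = 1/6912.
  c_3 = 4/(-12)^5 = -1/62208.
The series is valid for |w/d| < 1, i.e. |z − z₀| < |d|.
Radius of convergence: R = |-6 − z₀| = |-12| = 12 (distance from z₀ to the singularity z = -6).

c_0 = 1/144, c_1 = -1/864, c_2 = 1/6912, c_3 = -1/62208; R = 12.


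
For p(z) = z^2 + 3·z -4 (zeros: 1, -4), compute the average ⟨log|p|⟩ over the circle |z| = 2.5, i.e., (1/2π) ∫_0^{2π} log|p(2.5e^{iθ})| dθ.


Zeros: -4, 1; r = 2.5.
Inside |z| < r: 1. Outside (|z| ≥ r): -4.
p(0) = -4, so log|p(0)| = log(4) = 1.3863.
Apply Jensen: I(r) = log|p(0)| + Σ_k log(r/|z_k|), summed over zeros inside |z| < r.
  log(r/|z_k|) for z_k = 1: log(2.5/1) = 0.9163
  Outside zeros (-4) contribute nothing to the Jensen sum.
Sum over inside zeros: 0.9163.
I(r) = log|p(0)| + (inside sum) = 1.3863 + 0.9163 = 2.3026.
Note: since some zeros are outside |z| ≤ r, the simplified n·log(r) form does NOT apply — only the inside zeros contribute.

I(r) ≈ 2.3026.
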